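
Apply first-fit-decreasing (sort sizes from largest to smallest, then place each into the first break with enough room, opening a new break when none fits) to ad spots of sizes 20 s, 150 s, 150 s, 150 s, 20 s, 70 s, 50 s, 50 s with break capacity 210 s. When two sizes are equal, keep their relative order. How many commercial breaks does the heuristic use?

Sorted descending: 150, 150, 150, 70, 50, 50, 20, 20.
  150 → break 1 (new)  [load 150/210]
  150 → break 2 (new)  [load 150/210]
  150 → break 3 (new)  [load 150/210]
  70 → break 4 (new)  [load 70/210]
  50 → break 1  [load 200/210]
  50 → break 2  [load 200/210]
  20 → break 3  [load 170/210]
  20 → break 3  [load 190/210]
4 commercial breaks opened.

4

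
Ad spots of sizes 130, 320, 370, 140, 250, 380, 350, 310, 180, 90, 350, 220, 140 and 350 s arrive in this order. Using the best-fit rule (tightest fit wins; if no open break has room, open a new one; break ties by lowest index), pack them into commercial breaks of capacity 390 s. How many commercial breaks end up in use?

11

  130 → break 1 (new)  [load 130/390]
  320 → break 2 (new)  [load 320/390]
  370 → break 3 (new)  [load 370/390]
  140 → break 1  [load 270/390]
  250 → break 4 (new)  [load 250/390]
  380 → break 5 (new)  [load 380/390]
  350 → break 6 (new)  [load 350/390]
  310 → break 7 (new)  [load 310/390]
  180 → break 8 (new)  [load 180/390]
  90 → break 1  [load 360/390]
  350 → break 9 (new)  [load 350/390]
  220 → break 10 (new)  [load 220/390]
  140 → break 4  [load 390/390]
  350 → break 11 (new)  [load 350/390]
11 commercial breaks opened.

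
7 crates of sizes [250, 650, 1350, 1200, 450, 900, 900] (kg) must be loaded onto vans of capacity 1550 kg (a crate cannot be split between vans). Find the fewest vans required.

4

Total = 1350 + 1200 + 900 + 900 + 650 + 450 + 250 = 5700 kg.
Lower bound: ⌈5700/1550⌉ = 4 vans.
A packing using 4 vans:
  van 1: 1350 = 1350
  van 2: 1200 + 250 = 1450
  van 3: 900 + 650 = 1550
  van 4: 900 + 450 = 1350
This matches the lower bound, so 4 is optimal.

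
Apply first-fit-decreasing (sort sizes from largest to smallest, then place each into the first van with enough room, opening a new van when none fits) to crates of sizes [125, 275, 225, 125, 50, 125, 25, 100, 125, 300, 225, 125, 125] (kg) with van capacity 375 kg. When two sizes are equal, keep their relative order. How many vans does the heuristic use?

Sorted descending: 300, 275, 225, 225, 125, 125, 125, 125, 125, 125, 100, 50, 25.
  300 → van 1 (new)  [load 300/375]
  275 → van 2 (new)  [load 275/375]
  225 → van 3 (new)  [load 225/375]
  225 → van 4 (new)  [load 225/375]
  125 → van 3  [load 350/375]
  125 → van 4  [load 350/375]
  125 → van 5 (new)  [load 125/375]
  125 → van 5  [load 250/375]
  125 → van 5  [load 375/375]
  125 → van 6 (new)  [load 125/375]
  100 → van 2  [load 375/375]
  50 → van 1  [load 350/375]
  25 → van 1  [load 375/375]
6 vans opened.

6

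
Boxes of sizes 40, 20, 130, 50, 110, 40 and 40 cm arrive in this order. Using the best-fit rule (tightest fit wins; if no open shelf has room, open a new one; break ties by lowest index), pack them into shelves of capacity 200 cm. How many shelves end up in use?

  40 → shelf 1 (new)  [load 40/200]
  20 → shelf 1  [load 60/200]
  130 → shelf 1  [load 190/200]
  50 → shelf 2 (new)  [load 50/200]
  110 → shelf 2  [load 160/200]
  40 → shelf 2  [load 200/200]
  40 → shelf 3 (new)  [load 40/200]
3 shelves opened.

3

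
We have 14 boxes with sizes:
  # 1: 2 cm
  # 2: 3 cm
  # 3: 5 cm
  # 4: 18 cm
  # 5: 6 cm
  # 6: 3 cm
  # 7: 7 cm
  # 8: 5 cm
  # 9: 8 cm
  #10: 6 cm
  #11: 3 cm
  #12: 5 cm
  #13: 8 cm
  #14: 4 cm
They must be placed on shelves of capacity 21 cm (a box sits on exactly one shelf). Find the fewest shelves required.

Total = 18 + 8 + 8 + 7 + 6 + 6 + 5 + 5 + 5 + 4 + 3 + 3 + 3 + 2 = 83 cm.
Lower bound: ⌈83/21⌉ = 4 shelves.
A packing using 4 shelves:
  shelf 1: 18 + 3 = 21
  shelf 2: 8 + 8 + 5 = 21
  shelf 3: 7 + 6 + 6 + 2 = 21
  shelf 4: 5 + 5 + 4 + 3 + 3 = 20
This matches the lower bound, so 4 is optimal.

4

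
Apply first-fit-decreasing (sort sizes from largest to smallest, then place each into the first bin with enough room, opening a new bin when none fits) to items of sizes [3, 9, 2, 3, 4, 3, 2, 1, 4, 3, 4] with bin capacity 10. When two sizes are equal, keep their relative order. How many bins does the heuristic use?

Sorted descending: 9, 4, 4, 4, 3, 3, 3, 3, 2, 2, 1.
  9 → bin 1 (new)  [load 9/10]
  4 → bin 2 (new)  [load 4/10]
  4 → bin 2  [load 8/10]
  4 → bin 3 (new)  [load 4/10]
  3 → bin 3  [load 7/10]
  3 → bin 3  [load 10/10]
  3 → bin 4 (new)  [load 3/10]
  3 → bin 4  [load 6/10]
  2 → bin 2  [load 10/10]
  2 → bin 4  [load 8/10]
  1 → bin 1  [load 10/10]
4 bins opened.

4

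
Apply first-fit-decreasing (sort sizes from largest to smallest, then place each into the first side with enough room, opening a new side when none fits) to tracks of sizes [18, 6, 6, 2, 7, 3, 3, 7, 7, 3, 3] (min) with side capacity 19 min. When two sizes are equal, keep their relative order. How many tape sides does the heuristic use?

4

Sorted descending: 18, 7, 7, 7, 6, 6, 3, 3, 3, 3, 2.
  18 → side 1 (new)  [load 18/19]
  7 → side 2 (new)  [load 7/19]
  7 → side 2  [load 14/19]
  7 → side 3 (new)  [load 7/19]
  6 → side 3  [load 13/19]
  6 → side 3  [load 19/19]
  3 → side 2  [load 17/19]
  3 → side 4 (new)  [load 3/19]
  3 → side 4  [load 6/19]
  3 → side 4  [load 9/19]
  2 → side 2  [load 19/19]
4 tape sides opened.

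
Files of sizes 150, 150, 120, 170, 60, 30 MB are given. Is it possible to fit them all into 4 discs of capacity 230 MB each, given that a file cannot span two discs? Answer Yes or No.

A valid assignment using 4 discs:
  disc 1: 170 + 60 = 230
  disc 2: 150 + 30 = 180
  disc 3: 150 = 150
  disc 4: 120 = 120
Every load is within 230 MB, so 4 discs suffice.

Yes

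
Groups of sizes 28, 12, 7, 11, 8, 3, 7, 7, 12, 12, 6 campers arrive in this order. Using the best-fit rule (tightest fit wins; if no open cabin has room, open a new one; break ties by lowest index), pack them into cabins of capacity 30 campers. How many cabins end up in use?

  28 → cabin 1 (new)  [load 28/30]
  12 → cabin 2 (new)  [load 12/30]
  7 → cabin 2  [load 19/30]
  11 → cabin 2  [load 30/30]
  8 → cabin 3 (new)  [load 8/30]
  3 → cabin 3  [load 11/30]
  7 → cabin 3  [load 18/30]
  7 → cabin 3  [load 25/30]
  12 → cabin 4 (new)  [load 12/30]
  12 → cabin 4  [load 24/30]
  6 → cabin 4  [load 30/30]
4 cabins opened.

4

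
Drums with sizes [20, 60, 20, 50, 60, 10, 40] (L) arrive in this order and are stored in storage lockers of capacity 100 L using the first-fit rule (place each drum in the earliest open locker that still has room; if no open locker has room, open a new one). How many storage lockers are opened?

  20 → locker 1 (new)  [load 20/100]
  60 → locker 1  [load 80/100]
  20 → locker 1  [load 100/100]
  50 → locker 2 (new)  [load 50/100]
  60 → locker 3 (new)  [load 60/100]
  10 → locker 2  [load 60/100]
  40 → locker 2  [load 100/100]
3 storage lockers opened.

3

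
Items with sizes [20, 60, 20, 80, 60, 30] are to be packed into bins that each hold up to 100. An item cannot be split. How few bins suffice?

Total = 80 + 60 + 60 + 30 + 20 + 20 = 270.
Lower bound: ⌈270/100⌉ = 3 bins.
A packing using 3 bins:
  bin 1: 80 + 20 = 100
  bin 2: 60 + 30 = 90
  bin 3: 60 + 20 = 80
This matches the lower bound, so 3 is optimal.

3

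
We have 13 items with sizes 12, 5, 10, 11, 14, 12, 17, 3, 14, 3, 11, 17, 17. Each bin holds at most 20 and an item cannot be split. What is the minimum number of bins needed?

10

Total = 17 + 17 + 17 + 14 + 14 + 12 + 12 + 11 + 11 + 10 + 5 + 3 + 3 = 146.
Lower bound: ⌈146/20⌉ = 8 bins.
Also, 9 items each exceed 10, and no two of those can share a bin, so at least 9 bins are needed.
A packing using 10 bins:
  bin 1: 17 + 3 = 20
  bin 2: 17 + 3 = 20
  bin 3: 17 = 17
  bin 4: 14 + 5 = 19
  bin 5: 14 = 14
  bin 6: 12 = 12
  bin 7: 12 = 12
  bin 8: 11 = 11
  bin 9: 11 = 11
  bin 10: 10 = 10
No arrangement into 9 bins stays within capacity, so 10 is optimal.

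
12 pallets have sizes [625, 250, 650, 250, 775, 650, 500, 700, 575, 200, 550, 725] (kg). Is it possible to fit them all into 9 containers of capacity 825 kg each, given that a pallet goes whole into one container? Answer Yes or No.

Yes

A valid assignment using 9 containers:
  container 1: 775 = 775
  container 2: 725 = 725
  container 3: 700 = 700
  container 4: 650 = 650
  container 5: 650 = 650
  container 6: 625 + 200 = 825
  container 7: 575 + 250 = 825
  container 8: 550 + 250 = 800
  container 9: 500 = 500
Every load is within 825 kg, so 9 containers suffice.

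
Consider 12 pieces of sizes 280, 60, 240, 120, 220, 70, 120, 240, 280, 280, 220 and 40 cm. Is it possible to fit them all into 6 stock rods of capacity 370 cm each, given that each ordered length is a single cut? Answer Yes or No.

No

Total = 2170 cm; ⌈2170/370⌉ = 6.
7 pieces each exceed half the capacity and cannot share a stock rod, forcing at least 7 stock rods.
At least 7 stock rods are required, but only 6 are allowed.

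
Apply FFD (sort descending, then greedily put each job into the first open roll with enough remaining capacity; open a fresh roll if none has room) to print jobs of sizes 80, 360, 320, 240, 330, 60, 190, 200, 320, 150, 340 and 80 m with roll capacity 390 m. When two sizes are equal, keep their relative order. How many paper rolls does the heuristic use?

Sorted descending: 360, 340, 330, 320, 320, 240, 200, 190, 150, 80, 80, 60.
  360 → roll 1 (new)  [load 360/390]
  340 → roll 2 (new)  [load 340/390]
  330 → roll 3 (new)  [load 330/390]
  320 → roll 4 (new)  [load 320/390]
  320 → roll 5 (new)  [load 320/390]
  240 → roll 6 (new)  [load 240/390]
  200 → roll 7 (new)  [load 200/390]
  190 → roll 7  [load 390/390]
  150 → roll 6  [load 390/390]
  80 → roll 8 (new)  [load 80/390]
  80 → roll 8  [load 160/390]
  60 → roll 3  [load 390/390]
8 paper rolls opened.

8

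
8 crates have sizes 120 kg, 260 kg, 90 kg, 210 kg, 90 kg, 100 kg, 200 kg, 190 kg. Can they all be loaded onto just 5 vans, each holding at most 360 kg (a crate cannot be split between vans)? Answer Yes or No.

Yes

A valid assignment using 4 vans:
  van 1: 260 + 100 = 360
  van 2: 210 + 120 = 330
  van 3: 200 + 90 = 290
  van 4: 190 + 90 = 280
That uses only 4 ≤ 5, so 5 vans are enough.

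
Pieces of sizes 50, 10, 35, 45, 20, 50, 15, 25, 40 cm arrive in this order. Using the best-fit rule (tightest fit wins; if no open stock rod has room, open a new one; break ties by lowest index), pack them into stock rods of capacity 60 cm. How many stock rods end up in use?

6

  50 → stock rod 1 (new)  [load 50/60]
  10 → stock rod 1  [load 60/60]
  35 → stock rod 2 (new)  [load 35/60]
  45 → stock rod 3 (new)  [load 45/60]
  20 → stock rod 2  [load 55/60]
  50 → stock rod 4 (new)  [load 50/60]
  15 → stock rod 3  [load 60/60]
  25 → stock rod 5 (new)  [load 25/60]
  40 → stock rod 6 (new)  [load 40/60]
6 stock rods opened.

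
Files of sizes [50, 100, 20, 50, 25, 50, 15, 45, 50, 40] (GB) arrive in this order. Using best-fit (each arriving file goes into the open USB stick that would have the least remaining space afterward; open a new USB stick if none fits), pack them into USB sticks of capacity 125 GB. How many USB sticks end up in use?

  50 → USB stick 1 (new)  [load 50/125]
  100 → USB stick 2 (new)  [load 100/125]
  20 → USB stick 2  [load 120/125]
  50 → USB stick 1  [load 100/125]
  25 → USB stick 1  [load 125/125]
  50 → USB stick 3 (new)  [load 50/125]
  15 → USB stick 3  [load 65/125]
  45 → USB stick 3  [load 110/125]
  50 → USB stick 4 (new)  [load 50/125]
  40 → USB stick 4  [load 90/125]
4 USB sticks opened.

4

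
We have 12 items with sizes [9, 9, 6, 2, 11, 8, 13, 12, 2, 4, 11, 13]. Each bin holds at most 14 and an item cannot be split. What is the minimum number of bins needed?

Total = 13 + 13 + 12 + 11 + 11 + 9 + 9 + 8 + 6 + 4 + 2 + 2 = 100.
Lower bound: ⌈100/14⌉ = 8 bins.
A packing using 8 bins:
  bin 1: 13 = 13
  bin 2: 13 = 13
  bin 3: 12 + 2 = 14
  bin 4: 11 + 2 = 13
  bin 5: 11 = 11
  bin 6: 9 + 4 = 13
  bin 7: 9 = 9
  bin 8: 8 + 6 = 14
This matches the lower bound, so 8 is optimal.

8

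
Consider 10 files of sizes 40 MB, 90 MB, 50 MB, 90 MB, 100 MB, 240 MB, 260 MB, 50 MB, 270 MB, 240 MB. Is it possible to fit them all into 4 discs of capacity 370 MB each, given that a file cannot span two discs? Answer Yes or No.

A valid assignment using 4 discs:
  disc 1: 270 + 100 = 370
  disc 2: 260 + 90 = 350
  disc 3: 240 + 90 + 40 = 370
  disc 4: 240 + 50 + 50 = 340
Every load is within 370 MB, so 4 discs suffice.

Yes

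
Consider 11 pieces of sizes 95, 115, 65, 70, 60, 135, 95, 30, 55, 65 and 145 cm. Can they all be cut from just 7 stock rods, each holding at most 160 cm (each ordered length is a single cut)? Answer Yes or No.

A valid assignment using 7 stock rods:
  stock rod 1: 145 = 145
  stock rod 2: 135 = 135
  stock rod 3: 115 + 30 = 145
  stock rod 4: 95 + 65 = 160
  stock rod 5: 95 + 65 = 160
  stock rod 6: 70 + 60 = 130
  stock rod 7: 55 = 55
Every load is within 160 cm, so 7 stock rods suffice.

Yes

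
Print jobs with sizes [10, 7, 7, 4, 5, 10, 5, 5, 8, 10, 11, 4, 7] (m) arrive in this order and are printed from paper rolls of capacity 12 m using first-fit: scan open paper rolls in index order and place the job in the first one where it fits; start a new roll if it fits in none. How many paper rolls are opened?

  10 → roll 1 (new)  [load 10/12]
  7 → roll 2 (new)  [load 7/12]
  7 → roll 3 (new)  [load 7/12]
  4 → roll 2  [load 11/12]
  5 → roll 3  [load 12/12]
  10 → roll 4 (new)  [load 10/12]
  5 → roll 5 (new)  [load 5/12]
  5 → roll 5  [load 10/12]
  8 → roll 6 (new)  [load 8/12]
  10 → roll 7 (new)  [load 10/12]
  11 → roll 8 (new)  [load 11/12]
  4 → roll 6  [load 12/12]
  7 → roll 9 (new)  [load 7/12]
9 paper rolls opened.

9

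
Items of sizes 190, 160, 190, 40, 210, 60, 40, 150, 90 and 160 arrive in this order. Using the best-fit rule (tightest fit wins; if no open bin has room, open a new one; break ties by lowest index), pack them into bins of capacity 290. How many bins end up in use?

6

  190 → bin 1 (new)  [load 190/290]
  160 → bin 2 (new)  [load 160/290]
  190 → bin 3 (new)  [load 190/290]
  40 → bin 1  [load 230/290]
  210 → bin 4 (new)  [load 210/290]
  60 → bin 1  [load 290/290]
  40 → bin 4  [load 250/290]
  150 → bin 5 (new)  [load 150/290]
  90 → bin 3  [load 280/290]
  160 → bin 6 (new)  [load 160/290]
6 bins opened.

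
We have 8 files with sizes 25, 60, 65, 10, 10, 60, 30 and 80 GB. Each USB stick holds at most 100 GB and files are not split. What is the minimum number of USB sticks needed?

Total = 80 + 65 + 60 + 60 + 30 + 25 + 10 + 10 = 340 GB.
Lower bound: ⌈340/100⌉ = 4 USB sticks.
A packing using 4 USB sticks:
  USB stick 1: 80 + 10 + 10 = 100
  USB stick 2: 65 + 30 = 95
  USB stick 3: 60 + 25 = 85
  USB stick 4: 60 = 60
This matches the lower bound, so 4 is optimal.

4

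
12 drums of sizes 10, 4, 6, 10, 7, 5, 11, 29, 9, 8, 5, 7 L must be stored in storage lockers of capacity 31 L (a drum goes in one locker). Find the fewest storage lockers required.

Total = 29 + 11 + 10 + 10 + 9 + 8 + 7 + 7 + 6 + 5 + 5 + 4 = 111 L.
Lower bound: ⌈111/31⌉ = 4 storage lockers.
A packing using 4 storage lockers:
  locker 1: 29 = 29
  locker 2: 11 + 10 + 10 = 31
  locker 3: 9 + 8 + 7 + 7 = 31
  locker 4: 6 + 5 + 5 + 4 = 20
This matches the lower bound, so 4 is optimal.

4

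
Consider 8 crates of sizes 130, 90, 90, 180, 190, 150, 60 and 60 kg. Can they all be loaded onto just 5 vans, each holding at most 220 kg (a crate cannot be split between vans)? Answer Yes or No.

A valid assignment using 5 vans:
  van 1: 190 = 190
  van 2: 180 = 180
  van 3: 150 + 60 = 210
  van 4: 130 + 90 = 220
  van 5: 90 + 60 = 150
Every load is within 220 kg, so 5 vans suffice.

Yes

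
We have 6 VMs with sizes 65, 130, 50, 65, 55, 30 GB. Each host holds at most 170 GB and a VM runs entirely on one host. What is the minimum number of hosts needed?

3

Total = 130 + 65 + 65 + 55 + 50 + 30 = 395 GB.
Lower bound: ⌈395/170⌉ = 3 hosts.
A packing using 3 hosts:
  host 1: 130 + 30 = 160
  host 2: 65 + 65 = 130
  host 3: 55 + 50 = 105
This matches the lower bound, so 3 is optimal.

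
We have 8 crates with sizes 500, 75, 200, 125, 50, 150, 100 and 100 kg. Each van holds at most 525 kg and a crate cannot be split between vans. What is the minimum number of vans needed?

3

Total = 500 + 200 + 150 + 125 + 100 + 100 + 75 + 50 = 1300 kg.
Lower bound: ⌈1300/525⌉ = 3 vans.
A packing using 3 vans:
  van 1: 500 = 500
  van 2: 200 + 150 + 125 + 50 = 525
  van 3: 100 + 100 + 75 = 275
This matches the lower bound, so 3 is optimal.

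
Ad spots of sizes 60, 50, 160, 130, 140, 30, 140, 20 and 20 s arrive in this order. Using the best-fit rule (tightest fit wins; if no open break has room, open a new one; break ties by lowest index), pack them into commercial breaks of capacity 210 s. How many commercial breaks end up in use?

5

  60 → break 1 (new)  [load 60/210]
  50 → break 1  [load 110/210]
  160 → break 2 (new)  [load 160/210]
  130 → break 3 (new)  [load 130/210]
  140 → break 4 (new)  [load 140/210]
  30 → break 2  [load 190/210]
  140 → break 5 (new)  [load 140/210]
  20 → break 2  [load 210/210]
  20 → break 4  [load 160/210]
5 commercial breaks opened.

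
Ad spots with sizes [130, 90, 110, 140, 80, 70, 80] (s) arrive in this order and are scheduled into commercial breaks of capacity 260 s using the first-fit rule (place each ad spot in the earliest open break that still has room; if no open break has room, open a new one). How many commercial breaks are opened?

3

  130 → break 1 (new)  [load 130/260]
  90 → break 1  [load 220/260]
  110 → break 2 (new)  [load 110/260]
  140 → break 2  [load 250/260]
  80 → break 3 (new)  [load 80/260]
  70 → break 3  [load 150/260]
  80 → break 3  [load 230/260]
3 commercial breaks opened.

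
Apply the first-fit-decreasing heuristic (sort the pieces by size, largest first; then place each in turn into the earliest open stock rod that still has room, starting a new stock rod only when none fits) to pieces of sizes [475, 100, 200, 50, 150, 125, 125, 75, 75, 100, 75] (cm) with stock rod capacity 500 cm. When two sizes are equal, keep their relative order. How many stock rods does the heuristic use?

4

Sorted descending: 475, 200, 150, 125, 125, 100, 100, 75, 75, 75, 50.
  475 → stock rod 1 (new)  [load 475/500]
  200 → stock rod 2 (new)  [load 200/500]
  150 → stock rod 2  [load 350/500]
  125 → stock rod 2  [load 475/500]
  125 → stock rod 3 (new)  [load 125/500]
  100 → stock rod 3  [load 225/500]
  100 → stock rod 3  [load 325/500]
  75 → stock rod 3  [load 400/500]
  75 → stock rod 3  [load 475/500]
  75 → stock rod 4 (new)  [load 75/500]
  50 → stock rod 4  [load 125/500]
4 stock rods opened.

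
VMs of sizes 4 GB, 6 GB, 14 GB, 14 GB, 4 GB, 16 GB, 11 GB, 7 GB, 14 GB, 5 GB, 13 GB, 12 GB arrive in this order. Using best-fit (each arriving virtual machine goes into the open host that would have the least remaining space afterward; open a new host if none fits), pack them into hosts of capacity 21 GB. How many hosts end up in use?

7

  4 → host 1 (new)  [load 4/21]
  6 → host 1  [load 10/21]
  14 → host 2 (new)  [load 14/21]
  14 → host 3 (new)  [load 14/21]
  4 → host 2  [load 18/21]
  16 → host 4 (new)  [load 16/21]
  11 → host 1  [load 21/21]
  7 → host 3  [load 21/21]
  14 → host 5 (new)  [load 14/21]
  5 → host 4  [load 21/21]
  13 → host 6 (new)  [load 13/21]
  12 → host 7 (new)  [load 12/21]
7 hosts opened.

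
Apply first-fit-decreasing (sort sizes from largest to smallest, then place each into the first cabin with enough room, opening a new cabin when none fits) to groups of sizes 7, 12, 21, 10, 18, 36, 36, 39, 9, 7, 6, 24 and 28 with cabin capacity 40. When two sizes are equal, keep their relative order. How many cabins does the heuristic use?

7

Sorted descending: 39, 36, 36, 28, 24, 21, 18, 12, 10, 9, 7, 7, 6.
  39 → cabin 1 (new)  [load 39/40]
  36 → cabin 2 (new)  [load 36/40]
  36 → cabin 3 (new)  [load 36/40]
  28 → cabin 4 (new)  [load 28/40]
  24 → cabin 5 (new)  [load 24/40]
  21 → cabin 6 (new)  [load 21/40]
  18 → cabin 6  [load 39/40]
  12 → cabin 4  [load 40/40]
  10 → cabin 5  [load 34/40]
  9 → cabin 7 (new)  [load 9/40]
  7 → cabin 7  [load 16/40]
  7 → cabin 7  [load 23/40]
  6 → cabin 5  [load 40/40]
7 cabins opened.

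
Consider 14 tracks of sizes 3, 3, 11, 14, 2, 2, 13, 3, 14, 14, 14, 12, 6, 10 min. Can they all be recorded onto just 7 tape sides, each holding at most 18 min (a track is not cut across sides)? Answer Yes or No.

Total = 121 min; ⌈121/18⌉ = 7.
8 tracks each exceed half the capacity and cannot share a side, forcing at least 8 tape sides.
At least 8 tape sides are required, but only 7 are allowed.

No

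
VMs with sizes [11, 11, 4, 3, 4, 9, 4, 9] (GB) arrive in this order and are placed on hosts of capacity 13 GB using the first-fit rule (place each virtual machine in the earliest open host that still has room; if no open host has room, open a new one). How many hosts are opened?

  11 → host 1 (new)  [load 11/13]
  11 → host 2 (new)  [load 11/13]
  4 → host 3 (new)  [load 4/13]
  3 → host 3  [load 7/13]
  4 → host 3  [load 11/13]
  9 → host 4 (new)  [load 9/13]
  4 → host 4  [load 13/13]
  9 → host 5 (new)  [load 9/13]
5 hosts opened.

5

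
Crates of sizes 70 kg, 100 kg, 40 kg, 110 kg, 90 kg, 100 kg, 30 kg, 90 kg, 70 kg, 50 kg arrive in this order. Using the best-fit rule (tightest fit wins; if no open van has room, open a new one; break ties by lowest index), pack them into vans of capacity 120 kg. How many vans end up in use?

7

  70 → van 1 (new)  [load 70/120]
  100 → van 2 (new)  [load 100/120]
  40 → van 1  [load 110/120]
  110 → van 3 (new)  [load 110/120]
  90 → van 4 (new)  [load 90/120]
  100 → van 5 (new)  [load 100/120]
  30 → van 4  [load 120/120]
  90 → van 6 (new)  [load 90/120]
  70 → van 7 (new)  [load 70/120]
  50 → van 7  [load 120/120]
7 vans opened.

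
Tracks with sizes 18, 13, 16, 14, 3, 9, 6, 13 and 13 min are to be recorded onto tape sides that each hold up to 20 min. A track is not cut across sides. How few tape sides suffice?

7

Total = 18 + 16 + 14 + 13 + 13 + 13 + 9 + 6 + 3 = 105 min.
Lower bound: ⌈105/20⌉ = 6 tape sides.
A packing using 7 tape sides:
  side 1: 18 = 18
  side 2: 16 + 3 = 19
  side 3: 14 + 6 = 20
  side 4: 13 = 13
  side 5: 13 = 13
  side 6: 13 = 13
  side 7: 9 = 9
No arrangement into 6 tape sides stays within capacity, so 7 is optimal.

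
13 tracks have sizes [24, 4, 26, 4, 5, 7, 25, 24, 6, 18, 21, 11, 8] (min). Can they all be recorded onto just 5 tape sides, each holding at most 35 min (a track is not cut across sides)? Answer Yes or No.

Total = 183 min; ⌈183/35⌉ = 6.
At least 6 tape sides are required, but only 5 are allowed.

No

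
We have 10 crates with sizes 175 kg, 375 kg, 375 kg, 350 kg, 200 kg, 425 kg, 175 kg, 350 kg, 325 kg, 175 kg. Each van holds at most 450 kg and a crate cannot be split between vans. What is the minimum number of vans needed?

Total = 425 + 375 + 375 + 350 + 350 + 325 + 200 + 175 + 175 + 175 = 2925 kg.
Lower bound: ⌈2925/450⌉ = 7 vans.
A packing using 8 vans:
  van 1: 425 = 425
  van 2: 375 = 375
  van 3: 375 = 375
  van 4: 350 = 350
  van 5: 350 = 350
  van 6: 325 = 325
  van 7: 200 + 175 = 375
  van 8: 175 + 175 = 350
No arrangement into 7 vans stays within capacity, so 8 is optimal.

8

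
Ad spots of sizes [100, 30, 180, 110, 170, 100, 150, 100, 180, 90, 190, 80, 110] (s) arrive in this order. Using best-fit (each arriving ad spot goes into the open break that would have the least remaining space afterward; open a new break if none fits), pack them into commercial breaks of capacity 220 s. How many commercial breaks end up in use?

  100 → break 1 (new)  [load 100/220]
  30 → break 1  [load 130/220]
  180 → break 2 (new)  [load 180/220]
  110 → break 3 (new)  [load 110/220]
  170 → break 4 (new)  [load 170/220]
  100 → break 3  [load 210/220]
  150 → break 5 (new)  [load 150/220]
  100 → break 6 (new)  [load 100/220]
  180 → break 7 (new)  [load 180/220]
  90 → break 1  [load 220/220]
  190 → break 8 (new)  [load 190/220]
  80 → break 6  [load 180/220]
  110 → break 9 (new)  [load 110/220]
9 commercial breaks opened.

9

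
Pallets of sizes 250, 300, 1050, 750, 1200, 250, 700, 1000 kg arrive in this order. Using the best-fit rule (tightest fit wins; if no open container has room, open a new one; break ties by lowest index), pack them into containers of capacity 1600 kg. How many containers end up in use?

  250 → container 1 (new)  [load 250/1600]
  300 → container 1  [load 550/1600]
  1050 → container 1  [load 1600/1600]
  750 → container 2 (new)  [load 750/1600]
  1200 → container 3 (new)  [load 1200/1600]
  250 → container 3  [load 1450/1600]
  700 → container 2  [load 1450/1600]
  1000 → container 4 (new)  [load 1000/1600]
4 containers opened.

4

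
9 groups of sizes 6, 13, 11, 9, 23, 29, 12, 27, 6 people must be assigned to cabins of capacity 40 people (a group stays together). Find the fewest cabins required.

Total = 29 + 27 + 23 + 13 + 12 + 11 + 9 + 6 + 6 = 136 people.
Lower bound: ⌈136/40⌉ = 4 cabins.
A packing using 4 cabins:
  cabin 1: 29 + 11 = 40
  cabin 2: 27 + 13 = 40
  cabin 3: 23 + 12 = 35
  cabin 4: 9 + 6 + 6 = 21
This matches the lower bound, so 4 is optimal.

4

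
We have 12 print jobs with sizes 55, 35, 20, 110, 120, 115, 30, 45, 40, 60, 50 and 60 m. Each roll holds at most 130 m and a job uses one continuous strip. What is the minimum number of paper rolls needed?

Total = 120 + 115 + 110 + 60 + 60 + 55 + 50 + 45 + 40 + 35 + 30 + 20 = 740 m.
Lower bound: ⌈740/130⌉ = 6 paper rolls.
A packing using 6 paper rolls:
  roll 1: 120 = 120
  roll 2: 115 = 115
  roll 3: 110 + 20 = 130
  roll 4: 60 + 60 = 120
  roll 5: 55 + 45 + 30 = 130
  roll 6: 50 + 40 + 35 = 125
This matches the lower bound, so 6 is optimal.

6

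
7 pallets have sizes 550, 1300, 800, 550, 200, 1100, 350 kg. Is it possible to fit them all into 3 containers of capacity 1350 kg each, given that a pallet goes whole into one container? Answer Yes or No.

Total = 4850 kg; ⌈4850/1350⌉ = 4.
At least 4 containers are required, but only 3 are allowed.

No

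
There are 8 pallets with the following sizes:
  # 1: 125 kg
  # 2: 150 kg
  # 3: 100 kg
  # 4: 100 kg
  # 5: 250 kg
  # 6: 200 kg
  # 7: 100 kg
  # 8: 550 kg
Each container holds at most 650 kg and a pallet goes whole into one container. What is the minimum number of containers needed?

3

Total = 550 + 250 + 200 + 150 + 125 + 100 + 100 + 100 = 1575 kg.
Lower bound: ⌈1575/650⌉ = 3 containers.
A packing using 3 containers:
  container 1: 550 + 100 = 650
  container 2: 250 + 200 + 150 = 600
  container 3: 125 + 100 + 100 = 325
This matches the lower bound, so 3 is optimal.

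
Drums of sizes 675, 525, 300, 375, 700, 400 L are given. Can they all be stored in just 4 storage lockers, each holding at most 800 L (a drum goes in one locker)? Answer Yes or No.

Total = 2975 L; ⌈2975/800⌉ = 4.
The bound of 4 does not rule out 4, but exhaustive search shows no assignment into 4 storage lockers of capacity 800 L exists — the minimum is 5.

No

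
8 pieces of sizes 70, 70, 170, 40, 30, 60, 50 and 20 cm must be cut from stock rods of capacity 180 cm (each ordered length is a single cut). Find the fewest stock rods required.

Total = 170 + 70 + 70 + 60 + 50 + 40 + 30 + 20 = 510 cm.
Lower bound: ⌈510/180⌉ = 3 stock rods.
A packing using 3 stock rods:
  stock rod 1: 170 = 170
  stock rod 2: 70 + 70 + 40 = 180
  stock rod 3: 60 + 50 + 30 + 20 = 160
This matches the lower bound, so 3 is optimal.

3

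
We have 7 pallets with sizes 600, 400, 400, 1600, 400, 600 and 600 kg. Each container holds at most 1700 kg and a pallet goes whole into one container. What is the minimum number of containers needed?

Total = 1600 + 600 + 600 + 600 + 400 + 400 + 400 = 4600 kg.
Lower bound: ⌈4600/1700⌉ = 3 containers.
A packing using 3 containers:
  container 1: 1600 = 1600
  container 2: 600 + 600 + 400 = 1600
  container 3: 600 + 400 + 400 = 1400
This matches the lower bound, so 3 is optimal.

3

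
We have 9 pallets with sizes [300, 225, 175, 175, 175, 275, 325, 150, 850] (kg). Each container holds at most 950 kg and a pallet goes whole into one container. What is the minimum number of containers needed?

3

Total = 850 + 325 + 300 + 275 + 225 + 175 + 175 + 175 + 150 = 2650 kg.
Lower bound: ⌈2650/950⌉ = 3 containers.
A packing using 3 containers:
  container 1: 850 = 850
  container 2: 325 + 300 + 275 = 900
  container 3: 225 + 175 + 175 + 175 + 150 = 900
This matches the lower bound, so 3 is optimal.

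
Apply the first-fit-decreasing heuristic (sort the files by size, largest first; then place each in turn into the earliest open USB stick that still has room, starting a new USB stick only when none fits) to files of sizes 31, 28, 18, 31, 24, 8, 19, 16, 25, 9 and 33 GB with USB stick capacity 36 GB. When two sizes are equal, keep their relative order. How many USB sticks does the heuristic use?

Sorted descending: 33, 31, 31, 28, 25, 24, 19, 18, 16, 9, 8.
  33 → USB stick 1 (new)  [load 33/36]
  31 → USB stick 2 (new)  [load 31/36]
  31 → USB stick 3 (new)  [load 31/36]
  28 → USB stick 4 (new)  [load 28/36]
  25 → USB stick 5 (new)  [load 25/36]
  24 → USB stick 6 (new)  [load 24/36]
  19 → USB stick 7 (new)  [load 19/36]
  18 → USB stick 8 (new)  [load 18/36]
  16 → USB stick 7  [load 35/36]
  9 → USB stick 5  [load 34/36]
  8 → USB stick 4  [load 36/36]
8 USB sticks opened.

8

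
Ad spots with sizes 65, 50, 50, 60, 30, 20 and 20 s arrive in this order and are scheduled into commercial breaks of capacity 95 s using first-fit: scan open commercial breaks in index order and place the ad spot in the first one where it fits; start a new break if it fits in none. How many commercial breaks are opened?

4

  65 → break 1 (new)  [load 65/95]
  50 → break 2 (new)  [load 50/95]
  50 → break 3 (new)  [load 50/95]
  60 → break 4 (new)  [load 60/95]
  30 → break 1  [load 95/95]
  20 → break 2  [load 70/95]
  20 → break 2  [load 90/95]
4 commercial breaks opened.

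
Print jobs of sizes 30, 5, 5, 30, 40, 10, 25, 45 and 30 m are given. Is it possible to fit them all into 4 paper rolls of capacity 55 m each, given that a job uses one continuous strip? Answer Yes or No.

No

Total = 220 m; ⌈220/55⌉ = 4.
5 print jobs each exceed half the capacity and cannot share a roll, forcing at least 5 paper rolls.
At least 5 paper rolls are required, but only 4 are allowed.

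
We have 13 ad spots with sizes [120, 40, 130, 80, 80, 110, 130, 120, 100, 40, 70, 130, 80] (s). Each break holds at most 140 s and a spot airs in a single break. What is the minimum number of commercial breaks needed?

Total = 130 + 130 + 130 + 120 + 120 + 110 + 100 + 80 + 80 + 80 + 70 + 40 + 40 = 1230 s.
Lower bound: ⌈1230/140⌉ = 9 commercial breaks.
Also, 10 ad spots each exceed 70 s, and no two of those can share a break, so at least 10 commercial breaks are needed.
A packing using 11 commercial breaks:
  break 1: 130 = 130
  break 2: 130 = 130
  break 3: 130 = 130
  break 4: 120 = 120
  break 5: 120 = 120
  break 6: 110 = 110
  break 7: 100 + 40 = 140
  break 8: 80 + 40 = 120
  break 9: 80 = 80
  break 10: 80 = 80
  break 11: 70 = 70
No arrangement into 10 commercial breaks stays within capacity, so 11 is optimal.

11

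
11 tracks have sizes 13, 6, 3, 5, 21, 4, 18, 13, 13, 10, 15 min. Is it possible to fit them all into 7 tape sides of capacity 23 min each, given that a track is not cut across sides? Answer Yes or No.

A valid assignment using 6 tape sides:
  side 1: 21 = 21
  side 2: 18 + 5 = 23
  side 3: 15 + 6 = 21
  side 4: 13 + 10 = 23
  side 5: 13 + 4 + 3 = 20
  side 6: 13 = 13
That uses only 6 ≤ 7, so 7 tape sides are enough.

Yes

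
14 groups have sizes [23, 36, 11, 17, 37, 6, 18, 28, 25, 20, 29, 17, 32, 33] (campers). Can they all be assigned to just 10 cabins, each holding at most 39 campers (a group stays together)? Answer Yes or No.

Yes

A valid assignment using 10 cabins:
  cabin 1: 37 = 37
  cabin 2: 36 = 36
  cabin 3: 33 + 6 = 39
  cabin 4: 32 = 32
  cabin 5: 29 = 29
  cabin 6: 28 + 11 = 39
  cabin 7: 25 = 25
  cabin 8: 23 = 23
  cabin 9: 20 + 18 = 38
  cabin 10: 17 + 17 = 34
Every load is within 39 campers, so 10 cabins suffice.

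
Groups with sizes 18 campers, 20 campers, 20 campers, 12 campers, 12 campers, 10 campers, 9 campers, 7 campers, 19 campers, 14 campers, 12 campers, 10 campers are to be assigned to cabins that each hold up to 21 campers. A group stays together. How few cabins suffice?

9

Total = 20 + 20 + 19 + 18 + 14 + 12 + 12 + 12 + 10 + 10 + 9 + 7 = 163 campers.
Lower bound: ⌈163/21⌉ = 8 cabins.
A packing using 9 cabins:
  cabin 1: 20 = 20
  cabin 2: 20 = 20
  cabin 3: 19 = 19
  cabin 4: 18 = 18
  cabin 5: 14 + 7 = 21
  cabin 6: 12 + 9 = 21
  cabin 7: 12 = 12
  cabin 8: 12 = 12
  cabin 9: 10 + 10 = 20
No arrangement into 8 cabins stays within capacity, so 9 is optimal.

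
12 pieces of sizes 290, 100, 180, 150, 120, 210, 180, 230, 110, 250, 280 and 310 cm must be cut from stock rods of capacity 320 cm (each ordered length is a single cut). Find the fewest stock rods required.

9

Total = 310 + 290 + 280 + 250 + 230 + 210 + 180 + 180 + 150 + 120 + 110 + 100 = 2410 cm.
Lower bound: ⌈2410/320⌉ = 8 stock rods.
A packing using 9 stock rods:
  stock rod 1: 310 = 310
  stock rod 2: 290 = 290
  stock rod 3: 280 = 280
  stock rod 4: 250 = 250
  stock rod 5: 230 = 230
  stock rod 6: 210 + 110 = 320
  stock rod 7: 180 + 120 = 300
  stock rod 8: 180 + 100 = 280
  stock rod 9: 150 = 150
No arrangement into 8 stock rods stays within capacity, so 9 is optimal.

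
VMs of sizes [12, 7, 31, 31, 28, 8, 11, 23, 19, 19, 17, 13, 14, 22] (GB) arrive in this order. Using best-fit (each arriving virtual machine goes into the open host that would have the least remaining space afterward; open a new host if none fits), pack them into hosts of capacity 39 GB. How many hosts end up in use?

7

  12 → host 1 (new)  [load 12/39]
  7 → host 1  [load 19/39]
  31 → host 2 (new)  [load 31/39]
  31 → host 3 (new)  [load 31/39]
  28 → host 4 (new)  [load 28/39]
  8 → host 2  [load 39/39]
  11 → host 4  [load 39/39]
  23 → host 5 (new)  [load 23/39]
  19 → host 1  [load 38/39]
  19 → host 6 (new)  [load 19/39]
  17 → host 6  [load 36/39]
  13 → host 5  [load 36/39]
  14 → host 7 (new)  [load 14/39]
  22 → host 7  [load 36/39]
7 hosts opened.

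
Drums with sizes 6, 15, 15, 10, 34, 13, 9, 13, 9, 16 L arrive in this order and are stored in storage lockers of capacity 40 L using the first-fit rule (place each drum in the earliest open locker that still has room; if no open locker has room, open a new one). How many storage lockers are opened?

  6 → locker 1 (new)  [load 6/40]
  15 → locker 1  [load 21/40]
  15 → locker 1  [load 36/40]
  10 → locker 2 (new)  [load 10/40]
  34 → locker 3 (new)  [load 34/40]
  13 → locker 2  [load 23/40]
  9 → locker 2  [load 32/40]
  13 → locker 4 (new)  [load 13/40]
  9 → locker 4  [load 22/40]
  16 → locker 4  [load 38/40]
4 storage lockers opened.

4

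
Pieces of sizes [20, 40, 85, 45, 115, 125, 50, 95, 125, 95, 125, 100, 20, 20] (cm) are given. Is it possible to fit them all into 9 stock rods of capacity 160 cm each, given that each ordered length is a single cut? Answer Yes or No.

A valid assignment using 8 stock rods:
  stock rod 1: 125 + 20 = 145
  stock rod 2: 125 + 20 = 145
  stock rod 3: 125 + 20 = 145
  stock rod 4: 115 + 45 = 160
  stock rod 5: 100 + 50 = 150
  stock rod 6: 95 + 40 = 135
  stock rod 7: 95 = 95
  stock rod 8: 85 = 85
That uses only 8 ≤ 9, so 9 stock rods are enough.

Yes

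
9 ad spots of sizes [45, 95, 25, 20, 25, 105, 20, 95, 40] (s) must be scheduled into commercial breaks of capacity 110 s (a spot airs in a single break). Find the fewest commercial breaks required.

5

Total = 105 + 95 + 95 + 45 + 40 + 25 + 25 + 20 + 20 = 470 s.
Lower bound: ⌈470/110⌉ = 5 commercial breaks.
A packing using 5 commercial breaks:
  break 1: 105 = 105
  break 2: 95 = 95
  break 3: 95 = 95
  break 4: 45 + 40 + 25 = 110
  break 5: 25 + 20 + 20 = 65
This matches the lower bound, so 5 is optimal.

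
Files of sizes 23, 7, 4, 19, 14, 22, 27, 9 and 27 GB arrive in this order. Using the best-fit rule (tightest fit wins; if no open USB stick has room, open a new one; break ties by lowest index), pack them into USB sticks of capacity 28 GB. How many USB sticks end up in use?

6

  23 → USB stick 1 (new)  [load 23/28]
  7 → USB stick 2 (new)  [load 7/28]
  4 → USB stick 1  [load 27/28]
  19 → USB stick 2  [load 26/28]
  14 → USB stick 3 (new)  [load 14/28]
  22 → USB stick 4 (new)  [load 22/28]
  27 → USB stick 5 (new)  [load 27/28]
  9 → USB stick 3  [load 23/28]
  27 → USB stick 6 (new)  [load 27/28]
6 USB sticks opened.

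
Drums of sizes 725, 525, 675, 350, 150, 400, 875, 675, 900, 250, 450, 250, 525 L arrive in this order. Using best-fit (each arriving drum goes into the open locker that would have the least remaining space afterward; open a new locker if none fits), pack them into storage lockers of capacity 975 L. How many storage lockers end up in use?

8

  725 → locker 1 (new)  [load 725/975]
  525 → locker 2 (new)  [load 525/975]
  675 → locker 3 (new)  [load 675/975]
  350 → locker 2  [load 875/975]
  150 → locker 1  [load 875/975]
  400 → locker 4 (new)  [load 400/975]
  875 → locker 5 (new)  [load 875/975]
  675 → locker 6 (new)  [load 675/975]
  900 → locker 7 (new)  [load 900/975]
  250 → locker 3  [load 925/975]
  450 → locker 4  [load 850/975]
  250 → locker 6  [load 925/975]
  525 → locker 8 (new)  [load 525/975]
8 storage lockers opened.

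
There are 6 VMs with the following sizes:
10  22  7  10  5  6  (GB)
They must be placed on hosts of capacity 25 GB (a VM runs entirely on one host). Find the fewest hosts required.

3

Total = 22 + 10 + 10 + 7 + 6 + 5 = 60 GB.
Lower bound: ⌈60/25⌉ = 3 hosts.
A packing using 3 hosts:
  host 1: 22 = 22
  host 2: 10 + 10 + 5 = 25
  host 3: 7 + 6 = 13
This matches the lower bound, so 3 is optimal.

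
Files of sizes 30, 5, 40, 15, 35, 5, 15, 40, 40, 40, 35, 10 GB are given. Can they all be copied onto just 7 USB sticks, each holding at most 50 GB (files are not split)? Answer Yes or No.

A valid assignment using 7 USB sticks:
  USB stick 1: 40 + 10 = 50
  USB stick 2: 40 + 5 + 5 = 50
  USB stick 3: 40 = 40
  USB stick 4: 40 = 40
  USB stick 5: 35 + 15 = 50
  USB stick 6: 35 + 15 = 50
  USB stick 7: 30 = 30
Every load is within 50 GB, so 7 USB sticks suffice.

Yes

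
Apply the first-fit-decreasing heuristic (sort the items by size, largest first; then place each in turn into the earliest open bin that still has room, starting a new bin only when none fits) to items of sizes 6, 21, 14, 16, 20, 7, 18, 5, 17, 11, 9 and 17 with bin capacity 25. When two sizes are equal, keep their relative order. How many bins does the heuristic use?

7

Sorted descending: 21, 20, 18, 17, 17, 16, 14, 11, 9, 7, 6, 5.
  21 → bin 1 (new)  [load 21/25]
  20 → bin 2 (new)  [load 20/25]
  18 → bin 3 (new)  [load 18/25]
  17 → bin 4 (new)  [load 17/25]
  17 → bin 5 (new)  [load 17/25]
  16 → bin 6 (new)  [load 16/25]
  14 → bin 7 (new)  [load 14/25]
  11 → bin 7  [load 25/25]
  9 → bin 6  [load 25/25]
  7 → bin 3  [load 25/25]
  6 → bin 4  [load 23/25]
  5 → bin 2  [load 25/25]
7 bins opened.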